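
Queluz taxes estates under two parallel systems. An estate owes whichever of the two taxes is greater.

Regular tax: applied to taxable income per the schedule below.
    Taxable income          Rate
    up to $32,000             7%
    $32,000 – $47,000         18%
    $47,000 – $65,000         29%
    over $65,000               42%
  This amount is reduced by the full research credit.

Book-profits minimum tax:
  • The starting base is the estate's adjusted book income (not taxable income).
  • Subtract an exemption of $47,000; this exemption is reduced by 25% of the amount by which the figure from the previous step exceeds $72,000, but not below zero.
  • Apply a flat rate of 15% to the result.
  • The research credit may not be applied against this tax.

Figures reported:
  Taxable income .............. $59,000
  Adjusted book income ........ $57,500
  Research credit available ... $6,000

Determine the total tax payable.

Regular tax:
  $32,000 × 7% = $2,240
  $15,000 × 18% = $2,700
  $12,000 × 29% = $3,480
  → $8,420
  Less research credit $6,000 → $2,420

Book-profits minimum tax:
  Base (adjusted book income): $57,500
  Exemption: $57,500 ≤ $72,000, so full $47,000 applies
  Base: $57,500 − $47,000 = $10,500
  $10,500 × 15% = $1,575

$2,420 > $1,575, so the regular tax governs.

$2,420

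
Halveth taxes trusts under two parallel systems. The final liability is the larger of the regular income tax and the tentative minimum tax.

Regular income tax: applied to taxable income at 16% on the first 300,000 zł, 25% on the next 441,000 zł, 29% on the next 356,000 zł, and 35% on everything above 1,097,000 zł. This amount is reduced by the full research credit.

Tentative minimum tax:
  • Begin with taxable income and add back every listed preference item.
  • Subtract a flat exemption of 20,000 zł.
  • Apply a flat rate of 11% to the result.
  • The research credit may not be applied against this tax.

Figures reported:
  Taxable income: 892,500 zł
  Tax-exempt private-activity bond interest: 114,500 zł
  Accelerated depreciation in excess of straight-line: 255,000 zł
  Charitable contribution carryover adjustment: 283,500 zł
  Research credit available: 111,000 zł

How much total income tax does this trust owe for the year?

167,805 zł

Tentative minimum tax:
  Adjusted income: 892,500 zł + 114,500 zł + 255,000 zł + 283,500 zł = 1,545,500 zł
  Less exemption 20,000 zł → base 1,525,500 zł
  1,525,500 zł × 11% = 167,805 zł

Regular income tax:
  300,000 zł × 16% = 48,000 zł
  441,000 zł × 25% = 110,250 zł
  151,500 zł × 29% = 43,935 zł
  → 202,185 zł
  Less research credit 111,000 zł → 91,185 zł

167,805 zł > 91,185 zł, so the tentative minimum tax is the binding amount.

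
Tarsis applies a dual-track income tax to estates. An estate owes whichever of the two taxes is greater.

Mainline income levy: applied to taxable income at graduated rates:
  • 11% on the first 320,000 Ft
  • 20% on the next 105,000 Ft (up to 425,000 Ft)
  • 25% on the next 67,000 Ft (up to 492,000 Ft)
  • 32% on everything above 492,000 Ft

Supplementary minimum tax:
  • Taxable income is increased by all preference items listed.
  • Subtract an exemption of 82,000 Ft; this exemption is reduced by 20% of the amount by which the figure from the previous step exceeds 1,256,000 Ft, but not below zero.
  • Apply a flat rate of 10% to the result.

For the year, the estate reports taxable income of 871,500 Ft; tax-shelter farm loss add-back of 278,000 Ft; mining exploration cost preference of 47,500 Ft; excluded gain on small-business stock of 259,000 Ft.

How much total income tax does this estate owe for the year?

194,390 Ft

Mainline income levy:
  320,000 Ft × 11% = 35,200 Ft
  105,000 Ft × 20% = 21,000 Ft
  67,000 Ft × 25% = 16,750 Ft
  379,500 Ft × 32% = 121,440 Ft
  → 194,390 Ft

Supplementary minimum tax:
  Adjusted income: 871,500 Ft + 278,000 Ft + 47,500 Ft + 259,000 Ft = 1,456,000 Ft
  Exemption: 82,000 Ft − 20% × (1,456,000 Ft − 1,256,000 Ft) = 82,000 Ft − 40,000 Ft = 42,000 Ft
  Base: 1,456,000 Ft − 42,000 Ft = 1,414,000 Ft
  1,414,000 Ft × 10% = 141,400 Ft

194,390 Ft > 141,400 Ft, so the mainline income levy governs.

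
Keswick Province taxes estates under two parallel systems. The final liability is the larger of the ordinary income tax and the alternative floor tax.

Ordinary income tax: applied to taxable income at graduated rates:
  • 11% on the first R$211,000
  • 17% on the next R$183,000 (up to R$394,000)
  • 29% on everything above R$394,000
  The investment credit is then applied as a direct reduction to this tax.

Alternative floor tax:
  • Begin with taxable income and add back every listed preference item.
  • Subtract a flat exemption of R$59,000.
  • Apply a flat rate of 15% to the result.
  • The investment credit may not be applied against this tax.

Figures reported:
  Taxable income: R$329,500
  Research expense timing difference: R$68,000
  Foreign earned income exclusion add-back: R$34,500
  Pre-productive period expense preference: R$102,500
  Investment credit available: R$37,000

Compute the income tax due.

Alternative floor tax:
  Adjusted income: R$329,500 + R$68,000 + R$34,500 + R$102,500 = R$534,500
  Less exemption R$59,000 → base R$475,500
  R$475,500 × 15% = R$71,325

Ordinary income tax:
  R$211,000 × 11% = R$23,210
  R$118,500 × 17% = R$20,145
  → R$43,355
  Less investment credit R$37,000 → R$6,355

R$71,325 > R$6,355, so the alternative floor tax is the binding amount.

R$71,325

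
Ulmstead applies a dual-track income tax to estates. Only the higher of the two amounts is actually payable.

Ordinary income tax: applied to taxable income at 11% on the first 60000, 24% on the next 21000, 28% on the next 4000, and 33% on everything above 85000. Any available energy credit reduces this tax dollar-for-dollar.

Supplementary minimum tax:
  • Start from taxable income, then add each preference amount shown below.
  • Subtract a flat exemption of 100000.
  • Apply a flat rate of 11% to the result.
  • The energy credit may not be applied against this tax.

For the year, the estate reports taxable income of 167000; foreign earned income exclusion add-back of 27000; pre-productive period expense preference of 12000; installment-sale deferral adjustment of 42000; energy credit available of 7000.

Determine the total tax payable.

32820

Supplementary minimum tax:
  Adjusted income: 167000 + 27000 + 12000 + 42000 = 248000
  Less exemption 100000 → base 148000
  148000 × 11% = 16280

Ordinary income tax:
  60000 × 11% = 6600
  21000 × 24% = 5040
  4000 × 28% = 1120
  82000 × 33% = 27060
  → 39820
  Less energy credit 7000 → 32820

32820 > 16280, so the ordinary income tax governs.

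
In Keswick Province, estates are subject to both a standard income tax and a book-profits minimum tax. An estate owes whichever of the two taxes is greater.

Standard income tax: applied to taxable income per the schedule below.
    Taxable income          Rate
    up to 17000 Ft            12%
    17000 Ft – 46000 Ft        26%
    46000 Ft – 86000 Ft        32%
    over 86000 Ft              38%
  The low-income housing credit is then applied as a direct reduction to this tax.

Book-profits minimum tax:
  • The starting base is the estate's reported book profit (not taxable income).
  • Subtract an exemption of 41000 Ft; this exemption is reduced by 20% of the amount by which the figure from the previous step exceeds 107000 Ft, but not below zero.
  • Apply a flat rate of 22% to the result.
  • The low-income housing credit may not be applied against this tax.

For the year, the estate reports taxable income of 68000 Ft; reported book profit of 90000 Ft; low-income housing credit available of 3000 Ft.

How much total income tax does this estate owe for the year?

13620 Ft

Standard income tax:
  17000 Ft × 12% = 2040 Ft
  29000 Ft × 26% = 7540 Ft
  22000 Ft × 32% = 7040 Ft
  → 16620 Ft
  Less low-income housing credit 3000 Ft → 13620 Ft

Book-profits minimum tax:
  Base (reported book profit): 90000 Ft
  Exemption: 90000 Ft ≤ 107000 Ft, so full 41000 Ft applies
  Base: 90000 Ft − 41000 Ft = 49000 Ft
  49000 Ft × 22% = 10780 Ft

13620 Ft > 10780 Ft, so the standard income tax governs.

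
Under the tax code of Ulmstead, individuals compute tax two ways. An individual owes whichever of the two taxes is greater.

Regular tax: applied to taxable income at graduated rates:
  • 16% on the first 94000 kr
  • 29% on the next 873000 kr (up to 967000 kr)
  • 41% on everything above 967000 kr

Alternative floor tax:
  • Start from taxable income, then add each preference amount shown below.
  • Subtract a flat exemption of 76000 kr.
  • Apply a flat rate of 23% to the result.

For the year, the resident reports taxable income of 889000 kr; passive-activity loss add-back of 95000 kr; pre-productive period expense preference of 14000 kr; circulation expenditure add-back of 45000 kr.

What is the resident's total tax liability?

Alternative floor tax:
  Adjusted income: 889000 kr + 95000 kr + 14000 kr + 45000 kr = 1043000 kr
  Less exemption 76000 kr → base 967000 kr
  967000 kr × 23% = 222410 kr

Regular tax:
  94000 kr × 16% = 15040 kr
  795000 kr × 29% = 230550 kr
  → 245590 kr

245590 kr > 222410 kr, so the regular tax governs.

245590 kr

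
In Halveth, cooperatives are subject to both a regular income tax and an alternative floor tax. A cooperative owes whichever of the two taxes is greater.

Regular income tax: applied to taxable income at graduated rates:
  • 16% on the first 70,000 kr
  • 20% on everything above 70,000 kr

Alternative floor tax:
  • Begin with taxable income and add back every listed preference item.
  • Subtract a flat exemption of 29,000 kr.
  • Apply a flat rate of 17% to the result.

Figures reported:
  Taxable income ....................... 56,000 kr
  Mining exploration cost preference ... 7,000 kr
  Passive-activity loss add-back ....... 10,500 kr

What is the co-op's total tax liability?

8,960 kr

Alternative floor tax:
  Adjusted income: 56,000 kr + 7,000 kr + 10,500 kr = 73,500 kr
  Less exemption 29,000 kr → base 44,500 kr
  44,500 kr × 17% = 7,565 kr

Regular income tax:
  56,000 kr × 16% = 8,960 kr

8,960 kr > 7,565 kr, so the regular income tax governs.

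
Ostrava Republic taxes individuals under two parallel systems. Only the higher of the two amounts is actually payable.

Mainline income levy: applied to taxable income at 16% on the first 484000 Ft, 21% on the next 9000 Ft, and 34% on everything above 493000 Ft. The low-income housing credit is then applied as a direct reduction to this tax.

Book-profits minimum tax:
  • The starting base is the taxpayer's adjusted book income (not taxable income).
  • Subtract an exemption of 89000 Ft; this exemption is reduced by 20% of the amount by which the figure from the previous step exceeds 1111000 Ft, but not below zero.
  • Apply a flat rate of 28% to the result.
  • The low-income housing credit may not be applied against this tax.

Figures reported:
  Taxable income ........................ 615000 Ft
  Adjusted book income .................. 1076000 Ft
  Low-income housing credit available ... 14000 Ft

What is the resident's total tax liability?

Mainline income levy:
  484000 Ft × 16% = 77440 Ft
  9000 Ft × 21% = 1890 Ft
  122000 Ft × 34% = 41480 Ft
  → 120810 Ft
  Less low-income housing credit 14000 Ft → 106810 Ft

Book-profits minimum tax:
  Base (adjusted book income): 1076000 Ft
  Exemption: 1076000 Ft ≤ 1111000 Ft, so full 89000 Ft applies
  Base: 1076000 Ft − 89000 Ft = 987000 Ft
  987000 Ft × 28% = 276360 Ft

276360 Ft > 106810 Ft, so the book-profits minimum tax is the binding amount.

276360 Ft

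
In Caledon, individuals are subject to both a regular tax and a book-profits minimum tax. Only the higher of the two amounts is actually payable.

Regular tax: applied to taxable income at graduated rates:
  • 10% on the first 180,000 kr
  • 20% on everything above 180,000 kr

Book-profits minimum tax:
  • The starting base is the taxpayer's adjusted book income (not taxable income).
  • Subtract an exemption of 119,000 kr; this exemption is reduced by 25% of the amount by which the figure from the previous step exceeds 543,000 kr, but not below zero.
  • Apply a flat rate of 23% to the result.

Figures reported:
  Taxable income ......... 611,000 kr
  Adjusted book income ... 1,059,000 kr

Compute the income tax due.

Regular tax:
  180,000 kr × 10% = 18,000 kr
  431,000 kr × 20% = 86,200 kr
  → 104,200 kr

Book-profits minimum tax:
  Base (adjusted book income): 1,059,000 kr
  Exemption: 25% × (1,059,000 kr − 543,000 kr) = 129,000 kr ≥ 119,000 kr, so the exemption is fully phased out
  Base: 1,059,000 kr − 0 kr = 1,059,000 kr
  1,059,000 kr × 23% = 243,570 kr

243,570 kr > 104,200 kr, so the book-profits minimum tax is the binding amount.

243,570 kr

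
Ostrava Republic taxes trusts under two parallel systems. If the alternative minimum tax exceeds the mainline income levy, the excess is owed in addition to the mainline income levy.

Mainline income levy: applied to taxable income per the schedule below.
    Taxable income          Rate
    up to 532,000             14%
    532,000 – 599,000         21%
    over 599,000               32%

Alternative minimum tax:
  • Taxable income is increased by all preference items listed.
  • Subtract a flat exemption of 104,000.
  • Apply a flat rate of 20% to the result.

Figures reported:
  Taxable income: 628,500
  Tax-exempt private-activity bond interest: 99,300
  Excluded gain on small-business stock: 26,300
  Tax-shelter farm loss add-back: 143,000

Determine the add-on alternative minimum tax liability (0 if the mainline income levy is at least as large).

Mainline income levy:
  532,000 × 14% = 74,480
  67,000 × 21% = 14,070
  29,500 × 32% = 9,440
  → 97,990

Alternative minimum tax:
  Adjusted income: 628,500 + 99,300 + 26,300 + 143,000 = 897,100
  Less exemption 104,000 → base 793,100
  793,100 × 20% = 158,620

Excess of alternative minimum tax over mainline income levy: 158,620 − 97,990 = 60,630.

60,630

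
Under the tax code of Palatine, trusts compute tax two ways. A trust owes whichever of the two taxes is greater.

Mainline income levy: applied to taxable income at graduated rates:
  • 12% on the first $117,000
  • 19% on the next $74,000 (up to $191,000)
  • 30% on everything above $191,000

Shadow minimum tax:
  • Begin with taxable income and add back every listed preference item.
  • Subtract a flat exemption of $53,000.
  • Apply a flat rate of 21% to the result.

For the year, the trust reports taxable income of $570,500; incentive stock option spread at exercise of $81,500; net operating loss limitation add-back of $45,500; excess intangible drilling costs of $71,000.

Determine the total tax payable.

Shadow minimum tax:
  Adjusted income: $570,500 + $81,500 + $45,500 + $71,000 = $768,500
  Less exemption $53,000 → base $715,500
  $715,500 × 21% = $150,255

Mainline income levy:
  $117,000 × 12% = $14,040
  $74,000 × 19% = $14,060
  $379,500 × 30% = $113,850
  → $141,950

$150,255 > $141,950, so the shadow minimum tax is the binding amount.

$150,255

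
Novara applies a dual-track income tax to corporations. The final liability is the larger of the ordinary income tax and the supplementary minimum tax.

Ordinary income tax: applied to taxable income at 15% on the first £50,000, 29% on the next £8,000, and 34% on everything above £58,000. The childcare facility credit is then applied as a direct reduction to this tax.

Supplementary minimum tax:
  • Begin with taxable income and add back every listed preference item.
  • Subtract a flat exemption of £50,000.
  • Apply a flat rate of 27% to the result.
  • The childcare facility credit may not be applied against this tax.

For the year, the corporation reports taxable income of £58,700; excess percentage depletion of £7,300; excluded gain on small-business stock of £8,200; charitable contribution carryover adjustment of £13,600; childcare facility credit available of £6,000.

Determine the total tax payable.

£10,206

Ordinary income tax:
  £50,000 × 15% = £7,500
  £8,000 × 29% = £2,320
  £700 × 34% = £238
  → £10,058
  Less childcare facility credit £6,000 → £4,058

Supplementary minimum tax:
  Adjusted income: £58,700 + £7,300 + £8,200 + £13,600 = £87,800
  Less exemption £50,000 → base £37,800
  £37,800 × 27% = £10,206

£10,206 > £4,058, so the supplementary minimum tax is the binding amount.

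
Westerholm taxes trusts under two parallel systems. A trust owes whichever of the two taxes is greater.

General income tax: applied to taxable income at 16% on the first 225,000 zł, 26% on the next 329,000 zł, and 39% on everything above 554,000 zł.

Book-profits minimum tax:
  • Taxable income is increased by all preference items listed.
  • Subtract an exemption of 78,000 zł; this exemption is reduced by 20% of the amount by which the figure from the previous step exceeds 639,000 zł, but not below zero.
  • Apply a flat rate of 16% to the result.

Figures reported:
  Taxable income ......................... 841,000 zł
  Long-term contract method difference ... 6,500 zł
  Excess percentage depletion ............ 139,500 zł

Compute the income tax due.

233,470 zł

General income tax:
  225,000 zł × 16% = 36,000 zł
  329,000 zł × 26% = 85,540 zł
  287,000 zł × 39% = 111,930 zł
  → 233,470 zł

Book-profits minimum tax:
  Adjusted income: 841,000 zł + 6,500 zł + 139,500 zł = 987,000 zł
  Exemption: 78,000 zł − 20% × (987,000 zł − 639,000 zł) = 78,000 zł − 69,600 zł = 8,400 zł
  Base: 987,000 zł − 8,400 zł = 978,600 zł
  978,600 zł × 16% = 156,576 zł

233,470 zł > 156,576 zł, so the general income tax governs.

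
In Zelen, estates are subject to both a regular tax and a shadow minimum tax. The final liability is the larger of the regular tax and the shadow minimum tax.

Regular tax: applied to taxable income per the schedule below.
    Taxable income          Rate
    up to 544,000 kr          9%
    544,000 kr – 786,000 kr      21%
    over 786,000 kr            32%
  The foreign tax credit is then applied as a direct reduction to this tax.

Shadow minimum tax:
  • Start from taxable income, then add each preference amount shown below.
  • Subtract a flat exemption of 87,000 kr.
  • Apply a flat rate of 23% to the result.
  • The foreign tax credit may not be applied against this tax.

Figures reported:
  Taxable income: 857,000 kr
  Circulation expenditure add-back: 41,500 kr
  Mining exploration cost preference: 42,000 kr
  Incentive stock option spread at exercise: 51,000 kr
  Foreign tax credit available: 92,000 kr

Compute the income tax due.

Regular tax:
  544,000 kr × 9% = 48,960 kr
  242,000 kr × 21% = 50,820 kr
  71,000 kr × 32% = 22,720 kr
  → 122,500 kr
  Less foreign tax credit 92,000 kr → 30,500 kr

Shadow minimum tax:
  Adjusted income: 857,000 kr + 41,500 kr + 42,000 kr + 51,000 kr = 991,500 kr
  Less exemption 87,000 kr → base 904,500 kr
  904,500 kr × 23% = 208,035 kr

208,035 kr > 30,500 kr, so the shadow minimum tax is the binding amount.

208,035 kr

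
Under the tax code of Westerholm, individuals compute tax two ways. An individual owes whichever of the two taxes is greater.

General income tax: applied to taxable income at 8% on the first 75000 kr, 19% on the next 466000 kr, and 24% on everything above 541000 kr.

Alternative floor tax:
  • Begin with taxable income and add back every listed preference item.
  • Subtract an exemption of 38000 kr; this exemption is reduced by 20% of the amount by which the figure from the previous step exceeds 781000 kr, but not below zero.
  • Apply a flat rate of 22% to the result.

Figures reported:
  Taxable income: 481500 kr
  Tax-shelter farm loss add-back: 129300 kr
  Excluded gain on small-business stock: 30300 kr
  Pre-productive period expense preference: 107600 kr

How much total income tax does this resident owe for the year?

156354 kr

General income tax:
  75000 kr × 8% = 6000 kr
  406500 kr × 19% = 77235 kr
  → 83235 kr

Alternative floor tax:
  Adjusted income: 481500 kr + 129300 kr + 30300 kr + 107600 kr = 748700 kr
  Exemption: 748700 kr ≤ 781000 kr, so full 38000 kr applies
  Base: 748700 kr − 38000 kr = 710700 kr
  710700 kr × 22% = 156354 kr

156354 kr > 83235 kr, so the alternative floor tax is the binding amount.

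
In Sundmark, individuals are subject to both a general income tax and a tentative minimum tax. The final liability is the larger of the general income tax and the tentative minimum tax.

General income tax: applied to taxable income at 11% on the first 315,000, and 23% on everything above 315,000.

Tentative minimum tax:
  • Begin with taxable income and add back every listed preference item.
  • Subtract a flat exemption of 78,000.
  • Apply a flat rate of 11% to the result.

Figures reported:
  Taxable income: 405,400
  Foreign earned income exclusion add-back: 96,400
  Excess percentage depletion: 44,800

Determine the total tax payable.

55,442

General income tax:
  315,000 × 11% = 34,650
  90,400 × 23% = 20,792
  → 55,442

Tentative minimum tax:
  Adjusted income: 405,400 + 96,400 + 44,800 = 546,600
  Less exemption 78,000 → base 468,600
  468,600 × 11% = 51,546

55,442 > 51,546, so the general income tax governs.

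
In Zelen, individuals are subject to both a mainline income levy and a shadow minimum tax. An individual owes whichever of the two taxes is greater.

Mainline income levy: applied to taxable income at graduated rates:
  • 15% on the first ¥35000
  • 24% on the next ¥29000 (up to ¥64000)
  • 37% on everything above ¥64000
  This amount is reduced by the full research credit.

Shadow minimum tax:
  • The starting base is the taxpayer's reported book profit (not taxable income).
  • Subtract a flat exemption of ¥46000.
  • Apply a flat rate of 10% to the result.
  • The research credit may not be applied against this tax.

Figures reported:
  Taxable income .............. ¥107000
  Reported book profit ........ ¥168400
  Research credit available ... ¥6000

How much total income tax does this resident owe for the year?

Mainline income levy:
  ¥35000 × 15% = ¥5250
  ¥29000 × 24% = ¥6960
  ¥43000 × 37% = ¥15910
  → ¥28120
  Less research credit ¥6000 → ¥22120

Shadow minimum tax:
  Base (reported book profit): ¥168400
  Less exemption ¥46000 → base ¥122400
  ¥122400 × 10% = ¥12240

¥22120 > ¥12240, so the mainline income levy governs.

¥22120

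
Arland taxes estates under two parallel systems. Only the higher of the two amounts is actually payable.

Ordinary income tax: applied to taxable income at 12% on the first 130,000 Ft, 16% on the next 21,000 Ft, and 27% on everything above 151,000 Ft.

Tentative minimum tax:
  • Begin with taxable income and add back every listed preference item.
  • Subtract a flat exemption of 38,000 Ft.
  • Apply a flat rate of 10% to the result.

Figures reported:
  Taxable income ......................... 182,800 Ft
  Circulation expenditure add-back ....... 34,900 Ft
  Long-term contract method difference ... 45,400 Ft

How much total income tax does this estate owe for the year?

Ordinary income tax:
  130,000 Ft × 12% = 15,600 Ft
  21,000 Ft × 16% = 3,360 Ft
  31,800 Ft × 27% = 8,586 Ft
  → 27,546 Ft

Tentative minimum tax:
  Adjusted income: 182,800 Ft + 34,900 Ft + 45,400 Ft = 263,100 Ft
  Less exemption 38,000 Ft → base 225,100 Ft
  225,100 Ft × 10% = 22,510 Ft

27,546 Ft > 22,510 Ft, so the ordinary income tax governs.

27,546 Ft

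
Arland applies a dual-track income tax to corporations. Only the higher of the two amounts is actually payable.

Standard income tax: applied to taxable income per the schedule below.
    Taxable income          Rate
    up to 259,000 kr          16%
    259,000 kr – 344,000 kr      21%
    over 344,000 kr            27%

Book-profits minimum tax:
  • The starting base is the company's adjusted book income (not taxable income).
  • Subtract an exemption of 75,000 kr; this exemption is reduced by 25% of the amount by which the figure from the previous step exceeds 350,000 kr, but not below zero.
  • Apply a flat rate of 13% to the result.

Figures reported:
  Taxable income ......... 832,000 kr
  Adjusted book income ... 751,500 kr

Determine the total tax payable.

Standard income tax:
  259,000 kr × 16% = 41,440 kr
  85,000 kr × 21% = 17,850 kr
  488,000 kr × 27% = 131,760 kr
  → 191,050 kr

Book-profits minimum tax:
  Base (adjusted book income): 751,500 kr
  Exemption: 25% × (751,500 kr − 350,000 kr) = 100,375 kr ≥ 75,000 kr, so the exemption is fully phased out
  Base: 751,500 kr − 0 kr = 751,500 kr
  751,500 kr × 13% = 97,695 kr

191,050 kr > 97,695 kr, so the standard income tax governs.

191,050 kr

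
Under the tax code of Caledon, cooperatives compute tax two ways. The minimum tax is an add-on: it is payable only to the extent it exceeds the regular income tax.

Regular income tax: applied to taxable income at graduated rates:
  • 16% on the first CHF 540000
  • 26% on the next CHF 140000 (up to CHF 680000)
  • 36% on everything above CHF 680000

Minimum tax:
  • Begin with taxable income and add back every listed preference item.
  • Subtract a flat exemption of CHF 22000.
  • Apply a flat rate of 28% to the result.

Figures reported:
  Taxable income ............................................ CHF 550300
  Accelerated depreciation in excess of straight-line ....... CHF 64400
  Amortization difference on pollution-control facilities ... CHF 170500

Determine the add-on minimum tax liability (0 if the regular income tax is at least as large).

CHF 124618

Minimum tax:
  Adjusted income: CHF 550300 + CHF 64400 + CHF 170500 = CHF 785200
  Less exemption CHF 22000 → base CHF 763200
  CHF 763200 × 28% = CHF 213696

Regular income tax:
  CHF 540000 × 16% = CHF 86400
  CHF 10300 × 26% = CHF 2678
  → CHF 89078

Excess of minimum tax over regular income tax: CHF 213696 − CHF 89078 = CHF 124618.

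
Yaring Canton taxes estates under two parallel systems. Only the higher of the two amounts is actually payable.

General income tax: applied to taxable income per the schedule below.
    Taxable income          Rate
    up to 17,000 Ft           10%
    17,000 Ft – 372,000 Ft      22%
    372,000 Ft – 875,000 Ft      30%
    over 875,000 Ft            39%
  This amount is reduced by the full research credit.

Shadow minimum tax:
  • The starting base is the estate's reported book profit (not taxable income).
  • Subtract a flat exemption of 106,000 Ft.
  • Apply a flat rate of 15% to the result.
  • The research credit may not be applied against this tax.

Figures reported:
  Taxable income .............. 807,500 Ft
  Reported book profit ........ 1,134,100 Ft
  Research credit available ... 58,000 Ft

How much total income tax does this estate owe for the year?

154,215 Ft

Shadow minimum tax:
  Base (reported book profit): 1,134,100 Ft
  Less exemption 106,000 Ft → base 1,028,100 Ft
  1,028,100 Ft × 15% = 154,215 Ft

General income tax:
  17,000 Ft × 10% = 1,700 Ft
  355,000 Ft × 22% = 78,100 Ft
  435,500 Ft × 30% = 130,650 Ft
  → 210,450 Ft
  Less research credit 58,000 Ft → 152,450 Ft

154,215 Ft > 152,450 Ft, so the shadow minimum tax is the binding amount.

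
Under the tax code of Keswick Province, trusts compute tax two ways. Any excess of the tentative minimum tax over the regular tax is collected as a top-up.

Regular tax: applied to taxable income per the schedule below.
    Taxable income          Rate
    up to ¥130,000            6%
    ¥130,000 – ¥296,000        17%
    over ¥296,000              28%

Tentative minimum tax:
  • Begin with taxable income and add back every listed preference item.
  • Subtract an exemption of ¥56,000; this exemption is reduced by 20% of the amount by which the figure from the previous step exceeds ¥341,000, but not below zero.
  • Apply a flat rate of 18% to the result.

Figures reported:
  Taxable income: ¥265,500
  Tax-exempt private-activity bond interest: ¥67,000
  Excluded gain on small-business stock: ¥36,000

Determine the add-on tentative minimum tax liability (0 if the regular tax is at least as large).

Regular tax:
  ¥130,000 × 6% = ¥7,800
  ¥135,500 × 17% = ¥23,035
  → ¥30,835

Tentative minimum tax:
  Adjusted income: ¥265,500 + ¥67,000 + ¥36,000 = ¥368,500
  Exemption: ¥56,000 − 20% × (¥368,500 − ¥341,000) = ¥56,000 − ¥5,500 = ¥50,500
  Base: ¥368,500 − ¥50,500 = ¥318,000
  ¥318,000 × 18% = ¥57,240

Excess of tentative minimum tax over regular tax: ¥57,240 − ¥30,835 = ¥26,405.

¥26,405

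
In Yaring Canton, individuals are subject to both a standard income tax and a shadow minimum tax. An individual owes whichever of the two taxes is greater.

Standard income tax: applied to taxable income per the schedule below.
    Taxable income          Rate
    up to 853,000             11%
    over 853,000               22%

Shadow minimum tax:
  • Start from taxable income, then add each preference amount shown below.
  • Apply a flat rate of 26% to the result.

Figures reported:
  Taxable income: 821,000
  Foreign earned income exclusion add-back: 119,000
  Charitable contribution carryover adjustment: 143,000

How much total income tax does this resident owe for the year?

281,580

Standard income tax:
  821,000 × 11% = 90,310

Shadow minimum tax:
  Adjusted income: 821,000 + 119,000 + 143,000 = 1,083,000
  1,083,000 × 26% = 281,580

281,580 > 90,310, so the shadow minimum tax is the binding amount.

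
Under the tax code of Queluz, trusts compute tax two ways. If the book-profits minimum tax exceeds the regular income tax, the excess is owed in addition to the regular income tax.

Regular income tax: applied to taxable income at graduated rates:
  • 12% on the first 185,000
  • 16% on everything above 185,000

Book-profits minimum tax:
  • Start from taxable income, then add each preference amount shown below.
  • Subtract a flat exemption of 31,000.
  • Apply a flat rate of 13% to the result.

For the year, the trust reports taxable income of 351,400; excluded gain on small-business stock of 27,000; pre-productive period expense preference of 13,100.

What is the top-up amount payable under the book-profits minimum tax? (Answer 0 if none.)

0

Book-profits minimum tax:
  Adjusted income: 351,400 + 27,000 + 13,100 = 391,500
  Less exemption 31,000 → base 360,500
  360,500 × 13% = 46,865

Regular income tax:
  185,000 × 12% = 22,200
  166,400 × 16% = 26,624
  → 48,824

46,865 ≤ 48,824, so no add-on is due.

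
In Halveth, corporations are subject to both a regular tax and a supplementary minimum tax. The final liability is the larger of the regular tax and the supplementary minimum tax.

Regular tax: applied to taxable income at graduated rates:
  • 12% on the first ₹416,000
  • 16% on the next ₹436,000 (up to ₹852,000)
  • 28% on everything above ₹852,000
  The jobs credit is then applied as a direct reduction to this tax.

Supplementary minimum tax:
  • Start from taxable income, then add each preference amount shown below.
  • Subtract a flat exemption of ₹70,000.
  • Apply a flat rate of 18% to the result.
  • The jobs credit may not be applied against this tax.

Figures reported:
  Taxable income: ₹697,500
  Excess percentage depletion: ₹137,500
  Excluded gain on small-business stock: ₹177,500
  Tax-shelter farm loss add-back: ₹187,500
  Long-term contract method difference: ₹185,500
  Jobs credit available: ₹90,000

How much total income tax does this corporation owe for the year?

Regular tax:
  ₹416,000 × 12% = ₹49,920
  ₹281,500 × 16% = ₹45,040
  → ₹94,960
  Less jobs credit ₹90,000 → ₹4,960

Supplementary minimum tax:
  Adjusted income: ₹697,500 + ₹137,500 + ₹177,500 + ₹187,500 + ₹185,500 = ₹1,385,500
  Less exemption ₹70,000 → base ₹1,315,500
  ₹1,315,500 × 18% = ₹236,790

₹236,790 > ₹4,960, so the supplementary minimum tax is the binding amount.

₹236,790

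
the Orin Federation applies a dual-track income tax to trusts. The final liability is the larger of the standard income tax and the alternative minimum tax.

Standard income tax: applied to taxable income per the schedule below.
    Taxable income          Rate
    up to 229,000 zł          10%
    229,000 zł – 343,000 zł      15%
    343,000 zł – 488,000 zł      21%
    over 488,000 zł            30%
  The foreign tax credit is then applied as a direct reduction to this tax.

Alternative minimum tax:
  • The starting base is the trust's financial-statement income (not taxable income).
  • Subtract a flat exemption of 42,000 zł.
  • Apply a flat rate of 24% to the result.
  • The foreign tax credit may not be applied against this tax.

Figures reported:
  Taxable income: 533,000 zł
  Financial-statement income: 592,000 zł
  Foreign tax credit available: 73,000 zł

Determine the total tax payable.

132,000 zł

Standard income tax:
  229,000 zł × 10% = 22,900 zł
  114,000 zł × 15% = 17,100 zł
  145,000 zł × 21% = 30,450 zł
  45,000 zł × 30% = 13,500 zł
  → 83,950 zł
  Less foreign tax credit 73,000 zł → 10,950 zł

Alternative minimum tax:
  Base (financial-statement income): 592,000 zł
  Less exemption 42,000 zł → base 550,000 zł
  550,000 zł × 24% = 132,000 zł

132,000 zł > 10,950 zł, so the alternative minimum tax is the binding amount.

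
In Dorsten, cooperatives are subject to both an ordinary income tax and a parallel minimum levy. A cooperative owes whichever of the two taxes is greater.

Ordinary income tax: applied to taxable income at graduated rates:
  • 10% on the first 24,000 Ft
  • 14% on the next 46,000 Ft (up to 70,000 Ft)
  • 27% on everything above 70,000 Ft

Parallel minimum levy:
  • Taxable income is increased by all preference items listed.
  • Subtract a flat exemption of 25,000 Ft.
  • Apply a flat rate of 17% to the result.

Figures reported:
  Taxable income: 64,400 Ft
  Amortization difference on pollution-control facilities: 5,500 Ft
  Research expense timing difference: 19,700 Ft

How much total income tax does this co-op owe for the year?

Ordinary income tax:
  24,000 Ft × 10% = 2,400 Ft
  40,400 Ft × 14% = 5,656 Ft
  → 8,056 Ft

Parallel minimum levy:
  Adjusted income: 64,400 Ft + 5,500 Ft + 19,700 Ft = 89,600 Ft
  Less exemption 25,000 Ft → base 64,600 Ft
  64,600 Ft × 17% = 10,982 Ft

10,982 Ft > 8,056 Ft, so the parallel minimum levy is the binding amount.

10,982 Ft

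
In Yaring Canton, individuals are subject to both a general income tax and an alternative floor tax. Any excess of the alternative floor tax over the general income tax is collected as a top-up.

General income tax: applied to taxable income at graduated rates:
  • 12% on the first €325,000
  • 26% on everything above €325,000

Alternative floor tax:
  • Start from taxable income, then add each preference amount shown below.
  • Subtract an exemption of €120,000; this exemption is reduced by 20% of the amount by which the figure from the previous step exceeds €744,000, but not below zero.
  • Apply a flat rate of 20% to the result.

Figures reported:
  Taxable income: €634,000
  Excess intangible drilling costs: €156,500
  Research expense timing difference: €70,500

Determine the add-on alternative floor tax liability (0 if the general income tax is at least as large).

€33,540

Alternative floor tax:
  Adjusted income: €634,000 + €156,500 + €70,500 = €861,000
  Exemption: €120,000 − 20% × (€861,000 − €744,000) = €120,000 − €23,400 = €96,600
  Base: €861,000 − €96,600 = €764,400
  €764,400 × 20% = €152,880

General income tax:
  €325,000 × 12% = €39,000
  €309,000 × 26% = €80,340
  → €119,340

Excess of alternative floor tax over general income tax: €152,880 − €119,340 = €33,540.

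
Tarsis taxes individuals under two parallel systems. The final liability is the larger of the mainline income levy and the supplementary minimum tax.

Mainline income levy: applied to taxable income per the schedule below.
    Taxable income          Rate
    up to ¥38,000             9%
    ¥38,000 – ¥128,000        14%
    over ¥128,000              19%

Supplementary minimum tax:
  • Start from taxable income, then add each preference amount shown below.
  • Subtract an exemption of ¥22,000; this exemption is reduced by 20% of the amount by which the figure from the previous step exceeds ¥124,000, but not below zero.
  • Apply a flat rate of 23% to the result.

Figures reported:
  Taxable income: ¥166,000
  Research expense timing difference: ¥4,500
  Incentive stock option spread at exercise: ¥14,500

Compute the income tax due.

¥40,296

Supplementary minimum tax:
  Adjusted income: ¥166,000 + ¥4,500 + ¥14,500 = ¥185,000
  Exemption: ¥22,000 − 20% × (¥185,000 − ¥124,000) = ¥22,000 − ¥12,200 = ¥9,800
  Base: ¥185,000 − ¥9,800 = ¥175,200
  ¥175,200 × 23% = ¥40,296

Mainline income levy:
  ¥38,000 × 9% = ¥3,420
  ¥90,000 × 14% = ¥12,600
  ¥38,000 × 19% = ¥7,220
  → ¥23,240

¥40,296 > ¥23,240, so the supplementary minimum tax is the binding amount.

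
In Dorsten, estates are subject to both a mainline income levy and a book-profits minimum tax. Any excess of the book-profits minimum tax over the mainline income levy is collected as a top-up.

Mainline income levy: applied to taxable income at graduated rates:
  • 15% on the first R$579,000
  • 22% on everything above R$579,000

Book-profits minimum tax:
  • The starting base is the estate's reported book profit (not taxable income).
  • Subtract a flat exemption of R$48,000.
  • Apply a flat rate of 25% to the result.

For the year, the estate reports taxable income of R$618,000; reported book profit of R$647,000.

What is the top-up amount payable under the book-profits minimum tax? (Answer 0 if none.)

Book-profits minimum tax:
  Base (reported book profit): R$647,000
  Less exemption R$48,000 → base R$599,000
  R$599,000 × 25% = R$149,750

Mainline income levy:
  R$579,000 × 15% = R$86,850
  R$39,000 × 22% = R$8,580
  → R$95,430

Excess of book-profits minimum tax over mainline income levy: R$149,750 − R$95,430 = R$54,320.

R$54,320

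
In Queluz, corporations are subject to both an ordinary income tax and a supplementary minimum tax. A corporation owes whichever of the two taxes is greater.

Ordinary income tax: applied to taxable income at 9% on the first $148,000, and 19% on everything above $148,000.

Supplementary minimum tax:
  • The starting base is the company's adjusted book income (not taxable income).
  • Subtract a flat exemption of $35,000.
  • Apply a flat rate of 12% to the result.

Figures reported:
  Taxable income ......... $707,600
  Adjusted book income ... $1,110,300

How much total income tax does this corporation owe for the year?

$129,036

Ordinary income tax:
  $148,000 × 9% = $13,320
  $559,600 × 19% = $106,324
  → $119,644

Supplementary minimum tax:
  Base (adjusted book income): $1,110,300
  Less exemption $35,000 → base $1,075,300
  $1,075,300 × 12% = $129,036

$129,036 > $119,644, so the supplementary minimum tax is the binding amount.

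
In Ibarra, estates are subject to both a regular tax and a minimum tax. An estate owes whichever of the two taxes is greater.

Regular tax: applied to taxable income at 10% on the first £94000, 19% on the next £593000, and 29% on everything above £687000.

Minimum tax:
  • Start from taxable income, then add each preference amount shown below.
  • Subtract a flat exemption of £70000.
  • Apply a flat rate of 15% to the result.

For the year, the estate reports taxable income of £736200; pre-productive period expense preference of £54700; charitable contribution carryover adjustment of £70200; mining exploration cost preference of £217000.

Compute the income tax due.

Regular tax:
  £94000 × 10% = £9400
  £593000 × 19% = £112670
  £49200 × 29% = £14268
  → £136338

Minimum tax:
  Adjusted income: £736200 + £54700 + £70200 + £217000 = £1078100
  Less exemption £70000 → base £1008100
  £1008100 × 15% = £151215

£151215 > £136338, so the minimum tax is the binding amount.

£151215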